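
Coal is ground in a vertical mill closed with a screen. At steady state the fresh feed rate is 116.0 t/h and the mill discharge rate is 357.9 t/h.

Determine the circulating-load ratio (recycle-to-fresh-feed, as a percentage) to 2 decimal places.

CL = 208.53 %

M = F + R at steady state, so:
R = M − F = 357.9 − 116.0 = 241.9 t/h
CL = 100·R/F = 100·241.9/116.0 = 208.53 %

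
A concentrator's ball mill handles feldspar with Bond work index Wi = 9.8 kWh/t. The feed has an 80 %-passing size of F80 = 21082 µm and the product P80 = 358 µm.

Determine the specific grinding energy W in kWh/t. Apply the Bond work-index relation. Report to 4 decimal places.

Bond:  W = 10 Wi (1/√P − 1/√F)
1/√358 = 0.052852;  1/√21082 = 0.006887
W = 10·9.8·(0.052852 − 0.006887) = 4.5045 kWh/t

W = 4.5045 kWh/t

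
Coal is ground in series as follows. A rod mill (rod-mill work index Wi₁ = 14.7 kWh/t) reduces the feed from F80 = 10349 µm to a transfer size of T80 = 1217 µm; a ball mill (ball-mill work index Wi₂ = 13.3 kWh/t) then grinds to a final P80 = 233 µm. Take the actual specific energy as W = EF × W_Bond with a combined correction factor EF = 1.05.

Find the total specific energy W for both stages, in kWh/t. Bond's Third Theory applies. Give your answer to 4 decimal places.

W = 10 Wi (1/√P80 − 1/√F80)  [Bond]
Stage 1 (10349→1217 µm, Wi₁=14.7): W₁ = 10·14.7·(0.028665 − 0.009830) = 2.7688 kWh/t
Stage 2 (1217→233 µm, Wi₂=13.3): W₂ = 10·13.3·(0.065512 − 0.028665) = 4.9007 kWh/t
W = W₁ + W₂ = 2.7688 + 4.9007 = 7.6694 kWh/t
W_actual = 1.05 × 7.6694 = 8.0529 kWh/t

W = 8.0529 kWh/t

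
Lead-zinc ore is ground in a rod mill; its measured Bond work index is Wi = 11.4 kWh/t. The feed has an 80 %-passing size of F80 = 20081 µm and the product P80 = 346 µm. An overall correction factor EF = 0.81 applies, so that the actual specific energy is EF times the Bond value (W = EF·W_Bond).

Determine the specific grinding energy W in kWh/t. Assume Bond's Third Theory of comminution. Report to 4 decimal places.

W = 10 Wi (1/√P80 − 1/√F80)  [Bond]
1/√346 = 0.053760;  1/√20081 = 0.007057
W = 10·11.4·(0.053760 − 0.007057) = 5.3242 kWh/t
W_actual = 0.81 × 5.3242 = 4.3126 kWh/t

W = 4.3126 kWh/t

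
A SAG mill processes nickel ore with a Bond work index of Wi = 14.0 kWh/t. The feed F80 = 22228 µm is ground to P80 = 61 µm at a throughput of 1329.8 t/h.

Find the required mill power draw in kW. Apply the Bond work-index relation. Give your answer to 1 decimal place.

P = 22588.2 kW

Bond: W = 10·Wi·(1/√P80 − 1/√F80)
W = 10·14.0·(1/√61 − 1/√22228) = 10·14.0·(0.121330) = 16.9861 kWh/t
P = W·T = 16.9861·1329.8 = 22588.2 kW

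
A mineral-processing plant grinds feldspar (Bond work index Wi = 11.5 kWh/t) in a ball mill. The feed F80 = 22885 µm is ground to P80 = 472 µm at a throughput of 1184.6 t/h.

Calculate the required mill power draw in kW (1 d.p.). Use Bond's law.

W = 10·Wi·(P80^(-½) − F80^(-½))
W = 10·11.5·(1/√472 − 1/√22885) = 10·11.5·(0.039418) = 4.5331 kWh/t
P_mill = W·ṁ = 4.5331·1184.6 = 5369.9 kW

P = 5369.9 kW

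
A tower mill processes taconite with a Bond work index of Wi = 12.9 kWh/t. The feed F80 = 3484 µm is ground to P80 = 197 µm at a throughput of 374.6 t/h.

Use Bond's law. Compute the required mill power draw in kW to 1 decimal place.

W = 10 Wi / √P80 − 10 Wi / √F80
W = 10·12.9·(1/√197 − 1/√3484) = 10·12.9·(0.054305) = 7.0054 kWh/t
Mill draw = 7.0054 × 374.6 = 2624.2 kW

P = 2624.2 kW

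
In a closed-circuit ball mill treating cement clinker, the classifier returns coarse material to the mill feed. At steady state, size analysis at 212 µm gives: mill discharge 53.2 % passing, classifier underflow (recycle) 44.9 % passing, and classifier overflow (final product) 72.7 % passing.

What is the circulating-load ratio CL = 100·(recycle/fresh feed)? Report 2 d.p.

CL = 234.94 %

Classifier node, passing 212 µm:
r = (o − d)/(d − u)
r = (72.7 − 53.2)/(53.2 − 44.9) = 19.5/8.3 = 2.3494
CL = 100·r = 234.94 %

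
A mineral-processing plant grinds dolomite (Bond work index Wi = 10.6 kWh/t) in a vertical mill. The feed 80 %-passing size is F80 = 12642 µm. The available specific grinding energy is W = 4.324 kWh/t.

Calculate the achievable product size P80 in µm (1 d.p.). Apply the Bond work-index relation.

W = 10 Wi (P80^-0.5 − F80^-0.5)
P80^-0.5 = F80^-0.5 + W/(10 Wi)
  = 4.3240/(10·10.6) + 1/√12642 = 0.040792 + 0.008894 = 0.049686
P80 = (1/0.049686)² = 20.1263² = 405.07 µm

P80 = 405.1 µm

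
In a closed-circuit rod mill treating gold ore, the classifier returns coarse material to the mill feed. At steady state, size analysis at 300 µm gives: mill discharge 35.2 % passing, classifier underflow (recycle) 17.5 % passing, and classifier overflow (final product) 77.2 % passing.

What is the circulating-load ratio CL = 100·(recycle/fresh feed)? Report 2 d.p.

Classifier node, passing 300 µm:
d + r·d = r·u + o → r(d−u) = o−d
r = (77.2 − 35.2)/(35.2 − 17.5) = 42.0/17.7 = 2.3729
CL = 100·r = 237.29 %

CL = 237.29 %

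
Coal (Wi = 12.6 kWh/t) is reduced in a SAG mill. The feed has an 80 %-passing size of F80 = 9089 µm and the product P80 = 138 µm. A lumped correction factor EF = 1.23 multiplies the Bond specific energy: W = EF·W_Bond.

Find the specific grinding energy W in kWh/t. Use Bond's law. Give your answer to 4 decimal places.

W = 10 Wi (P80^-0.5 − F80^-0.5)
1/√138 = 0.085126;  1/√9089 = 0.010489
W = 10·12.6·(0.085126 − 0.010489) = 9.4042 kWh/t
Apply correction: 9.4042 × 1.23 = 11.5672 kWh/t

W = 11.5672 kWh/t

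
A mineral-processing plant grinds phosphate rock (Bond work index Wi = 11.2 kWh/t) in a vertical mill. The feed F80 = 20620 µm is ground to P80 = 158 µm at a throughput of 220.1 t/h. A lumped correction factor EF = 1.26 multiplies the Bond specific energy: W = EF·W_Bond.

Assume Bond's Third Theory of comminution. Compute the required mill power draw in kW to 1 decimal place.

W = 10 Wi (P80^-0.5 − F80^-0.5)
W = 10·11.2·(1/√158 − 1/√20620) = 10·11.2·(0.072592) = 8.1303 kWh/t
Apply correction: 8.1303 × 1.26 = 10.2442 kWh/t
P_mill = W·ṁ = 10.2442·220.1 = 2254.7 kW

P = 2254.7 kW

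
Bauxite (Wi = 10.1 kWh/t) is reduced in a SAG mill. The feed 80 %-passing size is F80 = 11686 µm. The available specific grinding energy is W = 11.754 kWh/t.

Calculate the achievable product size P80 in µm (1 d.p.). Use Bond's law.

Bond: W = 10·Wi·(1/√P80 − 1/√F80)
P80^(−½) = W/(10 Wi) + F80^(−½)
  = 11.7540/(10·10.1) + 1/√11686 = 0.116376 + 0.009251 = 0.125627
P80 = (1/0.125627)² = 7.9601² = 63.36 µm

P80 = 63.4 µm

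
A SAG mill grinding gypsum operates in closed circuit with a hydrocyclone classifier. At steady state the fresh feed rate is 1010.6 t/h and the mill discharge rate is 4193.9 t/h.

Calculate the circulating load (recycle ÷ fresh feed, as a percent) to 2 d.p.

CL = 314.99 %

M = F + R at steady state, so:
R = M − F = 4193.9 − 1010.6 = 3183.3 t/h
CL = 100·R/F = 100·3183.3/1010.6 = 314.99 %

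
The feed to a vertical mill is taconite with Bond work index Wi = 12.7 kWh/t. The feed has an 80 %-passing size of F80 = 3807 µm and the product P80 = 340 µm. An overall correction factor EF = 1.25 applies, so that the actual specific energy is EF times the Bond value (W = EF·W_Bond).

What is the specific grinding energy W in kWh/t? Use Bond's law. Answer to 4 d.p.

W = 10·Wi·[P80^(−½) − F80^(−½)]
1/√340 = 0.054233;  1/√3807 = 0.016207
W = 10·12.7·(0.054233 − 0.016207) = 4.8292 kWh/t
W_actual = 1.25 × 4.8292 = 6.0365 kWh/t

W = 6.0365 kWh/t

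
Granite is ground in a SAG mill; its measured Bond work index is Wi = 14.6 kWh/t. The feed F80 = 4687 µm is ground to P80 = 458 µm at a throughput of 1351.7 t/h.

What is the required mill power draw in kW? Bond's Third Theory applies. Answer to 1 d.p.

W_Bond = 10·Wi·(1/√P₈₀ − 1/√F₈₀)
W = 10·14.6·(1/√458 − 1/√4687) = 10·14.6·(0.032120) = 4.6896 kWh/t
P_mill = W·ṁ = 4.6896·1351.7 = 6338.9 kW

P = 6338.9 kW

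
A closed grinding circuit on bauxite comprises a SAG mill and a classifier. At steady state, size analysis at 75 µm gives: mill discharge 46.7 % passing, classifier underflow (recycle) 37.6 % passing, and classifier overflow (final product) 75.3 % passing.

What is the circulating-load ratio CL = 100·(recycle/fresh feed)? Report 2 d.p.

Let r = R/F. Size balance at 75 µm:
(1+r)d = ru + o → r = (o−d)/(d−u)
r = (75.3 − 46.7)/(46.7 − 37.6) = 28.6/9.1 = 3.1429
CL = 100·r = 314.29 %

CL = 314.29 %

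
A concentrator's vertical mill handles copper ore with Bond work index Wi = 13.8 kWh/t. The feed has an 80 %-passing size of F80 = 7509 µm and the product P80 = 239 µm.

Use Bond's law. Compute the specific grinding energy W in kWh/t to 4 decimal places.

W = 7.3339 kWh/t

W = 10 Wi (P80^-0.5 − F80^-0.5)
1/√239 = 0.064685;  1/√7509 = 0.011540
W = 10·13.8·(0.064685 − 0.011540) = 7.3339 kWh/t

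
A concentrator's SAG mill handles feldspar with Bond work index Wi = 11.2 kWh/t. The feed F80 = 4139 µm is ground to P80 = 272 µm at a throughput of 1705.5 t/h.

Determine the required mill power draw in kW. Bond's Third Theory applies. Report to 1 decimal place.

W_Bond = 10·Wi·(1/√P₈₀ − 1/√F₈₀)
W = 10·11.2·(1/√272 − 1/√4139) = 10·11.2·(0.045090) = 5.0501 kWh/t
Mill draw = 5.0501 × 1705.5 = 8613.0 kW

P = 8613.0 kW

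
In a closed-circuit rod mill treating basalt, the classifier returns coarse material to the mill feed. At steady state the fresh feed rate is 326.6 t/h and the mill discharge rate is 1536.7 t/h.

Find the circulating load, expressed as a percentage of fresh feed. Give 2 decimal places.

CL = 370.51 %

M = F + R at steady state, so:
R = M − F = 1536.7 − 326.6 = 1210.1 t/h
CL = 100·R/F = 100·1210.1/326.6 = 370.51 %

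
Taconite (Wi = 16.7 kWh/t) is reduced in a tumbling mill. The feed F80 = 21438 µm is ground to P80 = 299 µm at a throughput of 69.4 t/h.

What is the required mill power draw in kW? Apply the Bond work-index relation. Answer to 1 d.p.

P = 591.1 kW

W = 10·Wi·[P80^(−½) − F80^(−½)]
W = 10·16.7·(1/√299 − 1/√21438) = 10·16.7·(0.051002) = 8.5173 kWh/t
Mill draw = 8.5173 × 69.4 = 591.1 kW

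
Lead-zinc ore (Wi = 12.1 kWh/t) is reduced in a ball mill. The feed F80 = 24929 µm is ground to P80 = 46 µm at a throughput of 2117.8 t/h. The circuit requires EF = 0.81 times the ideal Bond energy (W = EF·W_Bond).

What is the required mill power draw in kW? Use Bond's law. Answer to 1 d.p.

P = 29289.2 kW

Bond:  W = 10 Wi (1/√P − 1/√F)
W = 10·12.1·(1/√46 − 1/√24929) = 10·12.1·(0.141108) = 17.0741 kWh/t
With EF = 0.81: W = 17.0741·0.81 = 13.8300 kWh/t
P = W·T = 13.8300·2117.8 = 29289.2 kW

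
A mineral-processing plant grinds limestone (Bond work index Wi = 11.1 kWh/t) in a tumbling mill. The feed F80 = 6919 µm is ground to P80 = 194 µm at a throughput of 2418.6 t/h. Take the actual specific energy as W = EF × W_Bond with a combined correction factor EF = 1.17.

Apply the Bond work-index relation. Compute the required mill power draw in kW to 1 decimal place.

P = 18775.2 kW

W = 10 Wi (1/√P80 − 1/√F80)  [Bond]
W = 10·11.1·(1/√194 − 1/√6919) = 10·11.1·(0.059774) = 6.6349 kWh/t
W_actual = 1.17 × 6.6349 = 7.7628 kWh/t
P = W·T = 7.7628·2418.6 = 18775.2 kW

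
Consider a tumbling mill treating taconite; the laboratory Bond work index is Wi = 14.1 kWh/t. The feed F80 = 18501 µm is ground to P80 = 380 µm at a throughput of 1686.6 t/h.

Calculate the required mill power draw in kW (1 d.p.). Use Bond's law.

P = 10451.1 kW

Bond: W = 10·Wi·(1/√P80 − 1/√F80)
W = 10·14.1·(1/√380 − 1/√18501) = 10·14.1·(0.043947) = 6.1965 kWh/t
P_mill = W·ṁ = 6.1965·1686.6 = 10451.1 kW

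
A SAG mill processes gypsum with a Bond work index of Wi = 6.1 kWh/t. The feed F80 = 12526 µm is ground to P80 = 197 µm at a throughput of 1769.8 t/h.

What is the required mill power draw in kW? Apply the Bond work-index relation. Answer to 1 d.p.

W = 10 Wi / √P80 − 10 Wi / √F80
W = 10·6.1·(1/√197 − 1/√12526) = 10·6.1·(0.062312) = 3.8010 kWh/t
Power = W × throughput = 3.8010 kWh/t × 1769.8 t/h = 6727.1 kW

P = 6727.1 kW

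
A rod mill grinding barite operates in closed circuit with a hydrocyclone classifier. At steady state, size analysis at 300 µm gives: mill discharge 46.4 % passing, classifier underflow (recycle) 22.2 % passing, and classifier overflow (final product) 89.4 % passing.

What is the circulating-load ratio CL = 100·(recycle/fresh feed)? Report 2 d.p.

Classifier node, passing 300 µm:
r = (o − d)/(d − u)
r = (89.4 − 46.4)/(46.4 − 22.2) = 43.0/24.2 = 1.7769
CL = 100·r = 177.69 %

CL = 177.69 %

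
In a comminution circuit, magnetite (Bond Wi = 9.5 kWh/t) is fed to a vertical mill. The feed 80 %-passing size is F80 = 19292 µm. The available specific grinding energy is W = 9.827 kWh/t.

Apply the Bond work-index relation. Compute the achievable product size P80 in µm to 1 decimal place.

P80 = 81.7 µm

Bond: W = 10·Wi·(1/√P80 − 1/√F80)
P80^-0.5 = F80^-0.5 + W/(10 Wi)
  = 9.8270/(10·9.5) + 1/√19292 = 0.103442 + 0.007200 = 0.110642
P80 = (1/0.110642)² = 9.0382² = 81.69 µm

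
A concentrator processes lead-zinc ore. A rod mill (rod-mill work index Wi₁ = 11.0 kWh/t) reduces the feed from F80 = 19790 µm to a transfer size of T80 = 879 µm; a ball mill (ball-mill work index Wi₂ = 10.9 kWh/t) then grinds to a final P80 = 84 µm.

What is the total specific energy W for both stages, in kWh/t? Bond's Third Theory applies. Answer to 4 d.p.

W = 11.1447 kWh/t

W = 10·Wi·[P80^(−½) − F80^(−½)]
Stage 1 (19790→879 µm, Wi₁=11.0): W₁ = 10·11.0·(0.033729 − 0.007108) = 2.9283 kWh/t
Stage 2 (879→84 µm, Wi₂=10.9): W₂ = 10·10.9·(0.109109 − 0.033729) = 8.2164 kWh/t
W = W₁ + W₂ = 2.9283 + 8.2164 = 11.1447 kWh/t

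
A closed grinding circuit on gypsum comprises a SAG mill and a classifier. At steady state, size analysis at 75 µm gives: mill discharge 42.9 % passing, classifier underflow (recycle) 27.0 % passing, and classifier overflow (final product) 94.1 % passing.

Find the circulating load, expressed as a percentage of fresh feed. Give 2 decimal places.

CL = 322.01 %

Mass balance on the −75 µm fraction:
r = (o − d)/(d − u)
r = (94.1 − 42.9)/(42.9 − 27.0) = 51.2/15.9 = 3.2201
CL = 100·r = 322.01 %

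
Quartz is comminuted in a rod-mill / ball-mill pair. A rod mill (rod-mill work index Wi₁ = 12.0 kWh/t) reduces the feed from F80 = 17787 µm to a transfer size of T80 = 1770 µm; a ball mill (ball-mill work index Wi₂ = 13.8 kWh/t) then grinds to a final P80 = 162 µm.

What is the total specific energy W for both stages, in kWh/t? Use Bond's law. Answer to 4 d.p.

W = 9.5147 kWh/t

W = 10·Wi·(P80^(-½) − F80^(-½))
Stage 1 (17787→1770 µm, Wi₁=12.0): W₁ = 10·12.0·(0.023769 − 0.007498) = 1.9525 kWh/t
Stage 2 (1770→162 µm, Wi₂=13.8): W₂ = 10·13.8·(0.078567 − 0.023769) = 7.5622 kWh/t
W = W₁ + W₂ = 1.9525 + 7.5622 = 9.5147 kWh/t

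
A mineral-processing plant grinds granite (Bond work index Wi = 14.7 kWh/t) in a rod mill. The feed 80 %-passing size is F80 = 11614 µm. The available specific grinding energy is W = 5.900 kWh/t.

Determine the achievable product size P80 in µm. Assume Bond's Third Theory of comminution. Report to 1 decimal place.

P80 = 409.5 µm

W = 10 Wi (1/√P80 − 1/√F80)  [Bond]
⇒ 1/√P80 = W/(10·Wi) + 1/√F80
  = 5.9000/(10·14.7) + 1/√11614 = 0.040136 + 0.009279 = 0.049415
P80 = (1/0.049415)² = 20.2367² = 409.52 µm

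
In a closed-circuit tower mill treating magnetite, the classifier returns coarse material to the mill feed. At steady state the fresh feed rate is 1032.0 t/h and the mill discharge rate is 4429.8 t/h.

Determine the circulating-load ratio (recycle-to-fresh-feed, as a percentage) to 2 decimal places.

Discharge = new feed + return, hence
R = M − F = 4429.8 − 1032.0 = 3397.8 t/h
CL = 100·R/F = 100·3397.8/1032.0 = 329.24 %

CL = 329.24 %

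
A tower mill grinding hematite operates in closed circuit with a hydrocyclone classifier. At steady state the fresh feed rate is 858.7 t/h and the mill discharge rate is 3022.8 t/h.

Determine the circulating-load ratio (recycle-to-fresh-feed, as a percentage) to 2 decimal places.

Steady state: M = F + R.
R = M − F = 3022.8 − 858.7 = 2164.1 t/h
CL = 100·R/F = 100·2164.1/858.7 = 252.02 %

CL = 252.02 %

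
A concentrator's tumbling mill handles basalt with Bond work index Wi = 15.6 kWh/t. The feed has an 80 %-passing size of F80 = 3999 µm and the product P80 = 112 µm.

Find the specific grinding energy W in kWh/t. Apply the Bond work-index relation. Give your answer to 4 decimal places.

W = 12.2737 kWh/t

W = 10 Wi / √P80 − 10 Wi / √F80
1/√112 = 0.094491;  1/√3999 = 0.015813
W = 10·15.6·(0.094491 − 0.015813) = 12.2737 kWh/t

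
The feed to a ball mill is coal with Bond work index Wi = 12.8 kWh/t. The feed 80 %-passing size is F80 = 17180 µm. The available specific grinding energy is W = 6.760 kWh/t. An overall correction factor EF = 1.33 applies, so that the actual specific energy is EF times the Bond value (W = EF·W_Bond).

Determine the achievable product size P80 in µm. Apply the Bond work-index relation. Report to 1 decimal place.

W = 10 Wi (1/√P80 − 1/√F80)  [Bond]
W_Bond = W / EF = 6.760 / 1.33 = 5.0827 kWh/t
⇒ 1/√P80 = W_Bond/(10·Wi) + 1/√F80
  = 5.0827/(10·12.8) + 1/√17180 = 0.039709 + 0.007629 = 0.047338
P80 = (1/0.047338)² = 21.1247² = 446.25 µm

P80 = 446.3 µm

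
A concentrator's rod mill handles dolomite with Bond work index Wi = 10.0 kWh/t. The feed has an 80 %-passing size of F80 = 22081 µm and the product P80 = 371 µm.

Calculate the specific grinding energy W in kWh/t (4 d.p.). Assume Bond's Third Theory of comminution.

W = 10·Wi·(P80^(-½) − F80^(-½))
1/√371 = 0.051917;  1/√22081 = 0.006730
W = 10·10.0·(0.051917 − 0.006730) = 4.5188 kWh/t

W = 4.5188 kWh/t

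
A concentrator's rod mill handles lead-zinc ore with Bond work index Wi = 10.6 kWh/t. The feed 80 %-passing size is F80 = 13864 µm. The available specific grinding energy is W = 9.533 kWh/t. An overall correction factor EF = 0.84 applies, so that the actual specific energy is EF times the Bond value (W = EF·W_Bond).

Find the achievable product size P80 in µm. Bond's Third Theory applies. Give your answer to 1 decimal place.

P80 = 74.9 µm

W = 10 Wi / √P80 − 10 Wi / √F80
W_Bond = W / EF = 9.533 / 0.84 = 11.3488 kWh/t
P80^(−½) = W_Bond/(10 Wi) + F80^(−½)
  = 11.3488/(10·10.6) + 1/√13864 = 0.107064 + 0.008493 = 0.115557
P80 = (1/0.115557)² = 8.6537² = 74.89 µm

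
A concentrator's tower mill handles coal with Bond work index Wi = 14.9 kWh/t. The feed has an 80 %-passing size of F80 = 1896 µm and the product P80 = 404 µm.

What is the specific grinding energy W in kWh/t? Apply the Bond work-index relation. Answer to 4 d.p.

Bond: W = 10·Wi·(1/√P80 − 1/√F80)
1/√404 = 0.049752;  1/√1896 = 0.022966
W = 10·14.9·(0.049752 − 0.022966) = 3.9911 kWh/t

W = 3.9911 kWh/t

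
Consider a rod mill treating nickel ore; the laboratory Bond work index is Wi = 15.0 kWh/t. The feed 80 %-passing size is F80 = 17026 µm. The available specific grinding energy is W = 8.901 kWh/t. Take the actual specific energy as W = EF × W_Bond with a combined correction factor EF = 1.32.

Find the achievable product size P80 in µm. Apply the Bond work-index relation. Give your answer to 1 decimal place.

P80 = 361.2 µm

W = 10 Wi (1/√P80 − 1/√F80)  [Bond]
W_Bond = W / EF = 8.901 / 1.32 = 6.7432 kWh/t
P80^(−½) = W_Bond/(10 Wi) + F80^(−½)
  = 6.7432/(10·15.0) + 1/√17026 = 0.044955 + 0.007664 = 0.052618
P80 = (1/0.052618)² = 19.0048² = 361.18 µm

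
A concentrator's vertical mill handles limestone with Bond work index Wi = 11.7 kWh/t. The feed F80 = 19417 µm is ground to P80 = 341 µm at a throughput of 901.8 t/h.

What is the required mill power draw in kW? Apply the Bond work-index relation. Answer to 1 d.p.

W = 10 Wi (1/√P80 − 1/√F80)  [Bond]
W = 10·11.7·(1/√341 − 1/√19417) = 10·11.7·(0.046977) = 5.4963 kWh/t
P_mill = W·ṁ = 5.4963·901.8 = 4956.5 kW

P = 4956.5 kW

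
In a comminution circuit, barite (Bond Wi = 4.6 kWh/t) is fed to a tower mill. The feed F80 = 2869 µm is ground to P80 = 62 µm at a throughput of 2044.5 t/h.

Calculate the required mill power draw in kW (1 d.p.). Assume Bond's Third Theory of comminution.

P = 10188.2 kW

W = 10 Wi (P80^-0.5 − F80^-0.5)
W = 10·4.6·(1/√62 − 1/√2869) = 10·4.6·(0.108331) = 4.9832 kWh/t
P = W·T = 4.9832·2044.5 = 10188.2 kW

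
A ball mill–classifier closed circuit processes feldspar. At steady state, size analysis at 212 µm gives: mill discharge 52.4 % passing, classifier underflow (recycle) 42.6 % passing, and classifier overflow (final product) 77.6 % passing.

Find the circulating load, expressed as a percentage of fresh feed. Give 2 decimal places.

CL = 257.14 %

Balance %-passing 212 µm (r = R/F):
(1+r)·d = r·u + o ⇒ r = (o−d)/(d−u)
r = (77.6 − 52.4)/(52.4 − 42.6) = 25.2/9.8 = 2.5714
CL = 100·r = 257.14 %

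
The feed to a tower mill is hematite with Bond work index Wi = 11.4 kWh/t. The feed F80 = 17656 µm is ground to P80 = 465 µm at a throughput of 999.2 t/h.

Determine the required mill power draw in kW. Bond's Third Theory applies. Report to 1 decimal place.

W_Bond = 10·Wi·(1/√P₈₀ − 1/√F₈₀)
W = 10·11.4·(1/√465 − 1/√17656) = 10·11.4·(0.038848) = 4.4287 kWh/t
P = W·T = 4.4287·999.2 = 4425.1 kW

P = 4425.1 kW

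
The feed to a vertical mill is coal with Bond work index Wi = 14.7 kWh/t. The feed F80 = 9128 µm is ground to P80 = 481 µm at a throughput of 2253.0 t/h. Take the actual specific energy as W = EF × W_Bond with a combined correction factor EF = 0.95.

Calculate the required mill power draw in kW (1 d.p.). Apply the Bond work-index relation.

P = 11052.8 kW

Bond:  W = 10 Wi (1/√P − 1/√F)
W = 10·14.7·(1/√481 − 1/√9128) = 10·14.7·(0.035129) = 5.1640 kWh/t
Apply correction: 5.1640 × 0.95 = 4.9058 kWh/t
Mill draw = 4.9058 × 2253.0 = 11052.8 kW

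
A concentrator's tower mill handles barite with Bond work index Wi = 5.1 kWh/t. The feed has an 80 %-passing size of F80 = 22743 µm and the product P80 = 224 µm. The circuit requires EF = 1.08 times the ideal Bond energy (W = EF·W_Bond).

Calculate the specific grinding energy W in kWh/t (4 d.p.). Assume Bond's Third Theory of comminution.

W = 10 Wi (P80^-0.5 − F80^-0.5)
1/√224 = 0.066815;  1/√22743 = 0.006631
W = 10·5.1·(0.066815 − 0.006631) = 3.0694 kWh/t
W_actual = 1.08 × 3.0694 = 3.3150 kWh/t

W = 3.3150 kWh/t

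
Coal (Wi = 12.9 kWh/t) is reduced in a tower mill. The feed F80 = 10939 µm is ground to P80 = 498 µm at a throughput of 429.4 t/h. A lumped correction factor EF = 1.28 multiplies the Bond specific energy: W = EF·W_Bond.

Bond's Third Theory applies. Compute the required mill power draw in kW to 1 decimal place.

Bond: W = 10·Wi·(1/√P80 − 1/√F80)
W = 10·12.9·(1/√498 − 1/√10939) = 10·12.9·(0.035250) = 4.5472 kWh/t
With EF = 1.28: W = 4.5472·1.28 = 5.8205 kWh/t
Power = W × throughput = 5.8205 kWh/t × 429.4 t/h = 2499.3 kW

P = 2499.3 kW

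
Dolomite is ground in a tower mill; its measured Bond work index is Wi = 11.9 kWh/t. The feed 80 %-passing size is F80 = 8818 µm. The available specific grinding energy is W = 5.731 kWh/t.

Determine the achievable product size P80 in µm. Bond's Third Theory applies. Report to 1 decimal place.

P80 = 289.1 µm

W = 10 Wi (P80^-0.5 − F80^-0.5)
P80^-0.5 = F80^-0.5 + W/(10 Wi)
  = 5.7310/(10·11.9) + 1/√8818 = 0.048160 + 0.010649 = 0.058809
P80 = (1/0.058809)² = 17.0043² = 289.14 µm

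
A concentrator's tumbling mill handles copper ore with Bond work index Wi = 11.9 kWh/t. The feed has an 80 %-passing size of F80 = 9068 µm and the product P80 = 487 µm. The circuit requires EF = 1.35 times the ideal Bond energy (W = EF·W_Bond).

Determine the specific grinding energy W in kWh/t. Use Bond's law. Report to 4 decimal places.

W = 5.5927 kWh/t

W = 10·Wi·(P80^(-½) − F80^(-½))
1/√487 = 0.045314;  1/√9068 = 0.010501
W = 10·11.9·(0.045314 − 0.010501) = 4.1427 kWh/t
W_actual = 1.35 × 4.1427 = 5.5927 kWh/t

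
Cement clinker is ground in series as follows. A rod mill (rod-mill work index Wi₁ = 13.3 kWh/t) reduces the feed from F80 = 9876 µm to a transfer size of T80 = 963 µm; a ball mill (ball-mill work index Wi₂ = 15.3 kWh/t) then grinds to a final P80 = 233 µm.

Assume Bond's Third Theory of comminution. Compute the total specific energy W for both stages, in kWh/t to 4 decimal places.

W = 10 Wi (1/√P80 − 1/√F80)  [Bond]
Stage 1 (9876→963 µm, Wi₁=13.3): W₁ = 10·13.3·(0.032225 − 0.010063) = 2.9475 kWh/t
Stage 2 (963→233 µm, Wi₂=15.3): W₂ = 10·15.3·(0.065512 − 0.032225) = 5.0930 kWh/t
W = W₁ + W₂ = 2.9475 + 5.0930 = 8.0405 kWh/t

W = 8.0405 kWh/t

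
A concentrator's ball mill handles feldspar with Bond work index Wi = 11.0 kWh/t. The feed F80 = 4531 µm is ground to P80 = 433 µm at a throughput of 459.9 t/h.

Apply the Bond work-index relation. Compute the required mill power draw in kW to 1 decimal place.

P = 1679.6 kW

W = 10·Wi·[P80^(−½) − F80^(−½)]
W = 10·11.0·(1/√433 − 1/√4531) = 10·11.0·(0.033201) = 3.6521 kWh/t
P = W·T = 3.6521·459.9 = 1679.6 kW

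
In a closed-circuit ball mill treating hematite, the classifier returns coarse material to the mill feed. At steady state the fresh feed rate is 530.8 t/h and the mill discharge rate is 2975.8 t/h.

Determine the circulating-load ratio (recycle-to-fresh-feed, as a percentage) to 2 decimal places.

Mill node: discharge = fresh + recycle.
R = M − F = 2975.8 − 530.8 = 2445.0 t/h
CL = 100·R/F = 100·2445.0/530.8 = 460.63 %

CL = 460.63 %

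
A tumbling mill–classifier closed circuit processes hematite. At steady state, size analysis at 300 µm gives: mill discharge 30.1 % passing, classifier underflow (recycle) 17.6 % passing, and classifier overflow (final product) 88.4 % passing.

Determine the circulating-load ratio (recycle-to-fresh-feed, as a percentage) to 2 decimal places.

Mass balance on the −300 µm fraction:
Fd + Rd = Ru + Fo ⇒ R/F = (o−d)/(d−u)
r = (88.4 − 30.1)/(30.1 − 17.6) = 58.3/12.5 = 4.6640
CL = 100·r = 466.40 %

CL = 466.40 %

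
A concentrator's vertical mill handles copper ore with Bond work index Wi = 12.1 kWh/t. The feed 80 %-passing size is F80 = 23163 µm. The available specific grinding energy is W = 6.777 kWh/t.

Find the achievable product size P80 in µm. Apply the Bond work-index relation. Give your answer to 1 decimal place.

P80 = 255.4 µm

W = 10 Wi (1/√P80 − 1/√F80)  [Bond]
⇒ 1/√P80 = W/(10·Wi) + 1/√F80
  = 6.7770/(10·12.1) + 1/√23163 = 0.056008 + 0.006571 = 0.062579
P80 = (1/0.062579)² = 15.9798² = 255.36 µm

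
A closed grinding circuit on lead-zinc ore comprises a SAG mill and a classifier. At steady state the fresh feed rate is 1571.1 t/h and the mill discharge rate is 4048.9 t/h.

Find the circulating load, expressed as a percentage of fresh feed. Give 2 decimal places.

Mill node: discharge = fresh + recycle.
R = M − F = 4048.9 − 1571.1 = 2477.8 t/h
CL = 100·R/F = 100·2477.8/1571.1 = 157.71 %

CL = 157.71 %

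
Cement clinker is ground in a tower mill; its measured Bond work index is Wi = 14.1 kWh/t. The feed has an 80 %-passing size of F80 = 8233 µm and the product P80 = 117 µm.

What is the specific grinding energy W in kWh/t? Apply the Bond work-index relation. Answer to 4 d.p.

W = 10·Wi·[P80^(−½) − F80^(−½)]
1/√117 = 0.092450;  1/√8233 = 0.011021
W = 10·14.1·(0.092450 − 0.011021) = 11.4815 kWh/t

W = 11.4815 kWh/t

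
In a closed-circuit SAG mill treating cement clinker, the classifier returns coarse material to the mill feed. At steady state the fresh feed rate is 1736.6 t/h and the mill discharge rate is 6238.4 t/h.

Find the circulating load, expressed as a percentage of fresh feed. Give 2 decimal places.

M = F + R at steady state, so:
R = M − F = 6238.4 − 1736.6 = 4501.8 t/h
CL = 100·R/F = 100·4501.8/1736.6 = 259.23 %

CL = 259.23 %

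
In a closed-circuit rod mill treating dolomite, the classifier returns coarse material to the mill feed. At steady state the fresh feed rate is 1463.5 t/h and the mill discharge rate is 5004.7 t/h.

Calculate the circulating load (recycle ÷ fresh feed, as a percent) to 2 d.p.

M = F + R at steady state, so:
R = M − F = 5004.7 − 1463.5 = 3541.2 t/h
CL = 100·R/F = 100·3541.2/1463.5 = 241.97 %

CL = 241.97 %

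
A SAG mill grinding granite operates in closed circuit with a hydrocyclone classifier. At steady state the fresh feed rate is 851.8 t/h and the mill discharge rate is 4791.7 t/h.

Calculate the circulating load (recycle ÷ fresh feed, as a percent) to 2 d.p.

CL = 462.54 %

Steady state: M = F + R.
R = M − F = 4791.7 − 851.8 = 3939.9 t/h
CL = 100·R/F = 100·3939.9/851.8 = 462.54 %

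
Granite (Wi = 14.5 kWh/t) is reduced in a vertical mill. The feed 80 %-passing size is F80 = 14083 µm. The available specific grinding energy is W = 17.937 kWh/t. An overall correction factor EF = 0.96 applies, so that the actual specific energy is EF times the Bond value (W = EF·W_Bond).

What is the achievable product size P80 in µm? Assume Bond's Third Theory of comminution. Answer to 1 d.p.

W = 10·Wi·[P80^(−½) − F80^(−½)]
W_Bond = W / EF = 17.937 / 0.96 = 18.6844 kWh/t
⇒ 1/√P80 = W_Bond/(10 Wi) + 1/√F80
  = 18.6844/(10·14.5) + 1/√14083 = 0.128858 + 0.008427 = 0.137284
P80 = (1/0.137284)² = 7.2842² = 53.06 µm

P80 = 53.1 µm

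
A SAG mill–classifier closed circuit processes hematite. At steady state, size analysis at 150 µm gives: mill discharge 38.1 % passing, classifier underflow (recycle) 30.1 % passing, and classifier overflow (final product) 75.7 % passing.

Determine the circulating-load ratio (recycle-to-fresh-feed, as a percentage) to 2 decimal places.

CL = 470.00 %

Mass balance on the −150 µm fraction:
Fd + Rd = Ru + Fo ⇒ R/F = (o−d)/(d−u)
r = (75.7 − 38.1)/(38.1 − 30.1) = 37.6/8.0 = 4.7000
CL = 100·r = 470.00 %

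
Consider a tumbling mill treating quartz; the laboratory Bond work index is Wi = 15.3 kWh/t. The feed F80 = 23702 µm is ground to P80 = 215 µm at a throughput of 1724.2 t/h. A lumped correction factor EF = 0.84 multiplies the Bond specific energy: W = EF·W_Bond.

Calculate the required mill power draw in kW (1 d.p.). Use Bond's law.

W = 10 Wi / √P80 − 10 Wi / √F80
W = 10·15.3·(1/√215 − 1/√23702) = 10·15.3·(0.061704) = 9.4407 kWh/t
With EF = 0.84: W = 9.4407·0.84 = 7.9302 kWh/t
Power = W × throughput = 7.9302 kWh/t × 1724.2 t/h = 13673.2 kW

P = 13673.2 kW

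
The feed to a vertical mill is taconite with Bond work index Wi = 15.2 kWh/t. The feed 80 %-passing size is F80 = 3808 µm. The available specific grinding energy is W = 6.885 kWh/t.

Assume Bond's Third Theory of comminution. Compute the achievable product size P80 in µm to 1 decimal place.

P80 = 264.4 µm

Bond: W = 10·Wi·(1/√P80 − 1/√F80)
⇒ 1/√P80 = W/(10·Wi) + 1/√F80
  = 6.8850/(10·15.2) + 1/√3808 = 0.045296 + 0.016205 = 0.061501
P80 = (1/0.061501)² = 16.2599² = 264.38 µm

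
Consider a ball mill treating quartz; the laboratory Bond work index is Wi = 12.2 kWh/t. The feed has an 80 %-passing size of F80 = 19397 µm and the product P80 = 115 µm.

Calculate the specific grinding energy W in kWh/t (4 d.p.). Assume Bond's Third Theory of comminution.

W = 10.5006 kWh/t

Bond:  W = 10 Wi (1/√P − 1/√F)
1/√115 = 0.093250;  1/√19397 = 0.007180
W = 10·12.2·(0.093250 − 0.007180) = 10.5006 kWh/t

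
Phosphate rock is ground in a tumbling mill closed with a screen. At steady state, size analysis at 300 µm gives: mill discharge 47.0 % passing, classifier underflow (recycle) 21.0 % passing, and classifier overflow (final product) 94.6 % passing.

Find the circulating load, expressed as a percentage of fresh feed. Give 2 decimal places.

Balance %-passing 300 µm (r = R/F):
(1+r)d = ru + o → r = (o−d)/(d−u)
r = (94.6 − 47.0)/(47.0 − 21.0) = 47.6/26.0 = 1.8308
CL = 100·r = 183.08 %

CL = 183.08 %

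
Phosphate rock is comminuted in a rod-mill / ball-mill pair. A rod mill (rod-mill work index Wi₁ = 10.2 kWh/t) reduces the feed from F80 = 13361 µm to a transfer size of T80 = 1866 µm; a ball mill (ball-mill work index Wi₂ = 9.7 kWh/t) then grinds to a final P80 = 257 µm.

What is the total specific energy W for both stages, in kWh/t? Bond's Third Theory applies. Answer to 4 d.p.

W = 5.2840 kWh/t

Bond: W = 10·Wi·(1/√P80 − 1/√F80)
Stage 1 (13361→1866 µm, Wi₁=10.2): W₁ = 10·10.2·(0.023150 − 0.008651) = 1.4788 kWh/t
Stage 2 (1866→257 µm, Wi₂=9.7): W₂ = 10·9.7·(0.062378 − 0.023150) = 3.8052 kWh/t
W = W₁ + W₂ = 1.4788 + 3.8052 = 5.2840 kWh/t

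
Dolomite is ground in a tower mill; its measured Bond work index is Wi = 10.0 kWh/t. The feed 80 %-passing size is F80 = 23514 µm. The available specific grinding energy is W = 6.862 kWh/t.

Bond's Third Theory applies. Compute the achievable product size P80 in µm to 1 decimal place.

P80 = 177.1 µm

W = 10·Wi·(P80^(-½) − F80^(-½))
⇒ 1/√P80 = W/(10 Wi) + 1/√F80
  = 6.8620/(10·10.0) + 1/√23514 = 0.068620 + 0.006521 = 0.075141
P80 = (1/0.075141)² = 13.3083² = 177.11 µm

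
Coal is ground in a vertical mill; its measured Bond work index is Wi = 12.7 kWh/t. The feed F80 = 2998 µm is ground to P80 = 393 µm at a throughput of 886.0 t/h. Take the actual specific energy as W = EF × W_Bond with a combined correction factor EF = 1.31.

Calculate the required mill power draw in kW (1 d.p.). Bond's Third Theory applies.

W_Bond = 10·Wi·(1/√P₈₀ − 1/√F₈₀)
W = 10·12.7·(1/√393 − 1/√2998) = 10·12.7·(0.032180) = 4.0868 kWh/t
W_actual = 1.31 × 4.0868 = 5.3538 kWh/t
P = W·T = 5.3538·886.0 = 4743.4 kW

P = 4743.4 kW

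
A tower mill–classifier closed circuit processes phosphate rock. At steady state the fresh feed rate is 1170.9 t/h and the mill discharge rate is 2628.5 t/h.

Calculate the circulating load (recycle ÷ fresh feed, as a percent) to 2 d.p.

CL = 124.49 %

Discharge = new feed + return, hence
R = M − F = 2628.5 − 1170.9 = 1457.6 t/h
CL = 100·R/F = 100·1457.6/1170.9 = 124.49 %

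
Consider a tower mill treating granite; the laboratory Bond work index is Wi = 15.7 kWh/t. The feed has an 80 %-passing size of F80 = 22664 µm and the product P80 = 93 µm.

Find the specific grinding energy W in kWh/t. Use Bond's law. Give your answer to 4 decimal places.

W = 15.2373 kWh/t

W = 10 Wi (1/√P80 − 1/√F80)  [Bond]
1/√93 = 0.103695;  1/√22664 = 0.006643
W = 10·15.7·(0.103695 − 0.006643) = 15.2373 kWh/t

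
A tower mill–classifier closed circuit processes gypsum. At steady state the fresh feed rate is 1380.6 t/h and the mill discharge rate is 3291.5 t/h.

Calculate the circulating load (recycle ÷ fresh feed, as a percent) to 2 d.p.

CL = 138.41 %

Discharge = new feed + return, hence
R = M − F = 3291.5 − 1380.6 = 1910.9 t/h
CL = 100·R/F = 100·1910.9/1380.6 = 138.41 %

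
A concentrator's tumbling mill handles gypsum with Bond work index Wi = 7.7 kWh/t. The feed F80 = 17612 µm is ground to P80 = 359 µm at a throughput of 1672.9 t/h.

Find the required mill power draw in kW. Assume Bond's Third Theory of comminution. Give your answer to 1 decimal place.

P = 5827.9 kW

W = 10 Wi / √P80 − 10 Wi / √F80
W = 10·7.7·(1/√359 − 1/√17612) = 10·7.7·(0.045243) = 3.4837 kWh/t
P_mill = W·ṁ = 3.4837·1672.9 = 5827.9 kW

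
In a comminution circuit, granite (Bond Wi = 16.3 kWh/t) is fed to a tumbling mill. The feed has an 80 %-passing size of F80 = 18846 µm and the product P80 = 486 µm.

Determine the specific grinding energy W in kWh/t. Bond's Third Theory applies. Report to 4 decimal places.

W = 6.2065 kWh/t

Bond:  W = 10 Wi (1/√P − 1/√F)
1/√486 = 0.045361;  1/√18846 = 0.007284
W = 10·16.3·(0.045361 − 0.007284) = 6.2065 kWh/t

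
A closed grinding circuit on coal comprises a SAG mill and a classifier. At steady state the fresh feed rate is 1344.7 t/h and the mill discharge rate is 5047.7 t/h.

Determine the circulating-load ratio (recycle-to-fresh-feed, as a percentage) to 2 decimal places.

CL = 275.38 %

Steady state: M = F + R.
R = M − F = 5047.7 − 1344.7 = 3703.0 t/h
CL = 100·R/F = 100·3703.0/1344.7 = 275.38 %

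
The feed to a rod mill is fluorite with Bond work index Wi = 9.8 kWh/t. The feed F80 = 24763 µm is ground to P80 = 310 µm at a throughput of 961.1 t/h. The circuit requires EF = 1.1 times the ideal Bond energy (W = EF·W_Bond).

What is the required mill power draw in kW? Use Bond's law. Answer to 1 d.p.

P = 5226.1 kW

W = 10 Wi (1/√P80 − 1/√F80)  [Bond]
W = 10·9.8·(1/√310 − 1/√24763) = 10·9.8·(0.050441) = 4.9433 kWh/t
With EF = 1.1: W = 4.9433·1.1 = 5.4376 kWh/t
P = W·T = 5.4376·961.1 = 5226.1 kW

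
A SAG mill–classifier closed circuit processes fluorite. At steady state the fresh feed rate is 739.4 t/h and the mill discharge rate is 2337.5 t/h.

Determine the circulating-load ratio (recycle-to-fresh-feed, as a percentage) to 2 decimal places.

CL = 216.13 %

Mill node: discharge = fresh + recycle.
R = M − F = 2337.5 − 739.4 = 1598.1 t/h
CL = 100·R/F = 100·1598.1/739.4 = 216.13 %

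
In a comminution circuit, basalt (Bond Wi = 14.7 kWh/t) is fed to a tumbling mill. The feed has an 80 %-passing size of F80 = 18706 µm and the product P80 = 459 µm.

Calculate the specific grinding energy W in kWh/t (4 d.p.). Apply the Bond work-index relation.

Bond: W = 10·Wi·(1/√P80 − 1/√F80)
1/√459 = 0.046676;  1/√18706 = 0.007312
W = 10·14.7·(0.046676 − 0.007312) = 5.7866 kWh/t

W = 5.7866 kWh/t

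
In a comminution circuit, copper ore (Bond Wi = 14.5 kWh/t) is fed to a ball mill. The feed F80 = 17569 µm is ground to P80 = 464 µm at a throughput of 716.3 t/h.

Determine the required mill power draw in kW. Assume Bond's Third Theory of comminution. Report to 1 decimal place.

W = 10·Wi·(P80^(-½) − F80^(-½))
W = 10·14.5·(1/√464 − 1/√17569) = 10·14.5·(0.038879) = 5.6375 kWh/t
Power = W × throughput = 5.6375 kWh/t × 716.3 t/h = 4038.2 kW

P = 4038.2 kW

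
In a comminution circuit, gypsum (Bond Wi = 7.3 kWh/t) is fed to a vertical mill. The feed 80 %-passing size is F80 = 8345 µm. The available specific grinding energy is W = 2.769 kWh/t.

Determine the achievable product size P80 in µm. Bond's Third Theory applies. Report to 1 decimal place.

P80 = 418.6 µm

W = 10 Wi (P80^-0.5 − F80^-0.5)
⇒ 1/√P80 = W/(10·Wi) + 1/√F80
  = 2.7690/(10·7.3) + 1/√8345 = 0.037932 + 0.010947 = 0.048878
P80 = (1/0.048878)² = 20.4590² = 418.57 µm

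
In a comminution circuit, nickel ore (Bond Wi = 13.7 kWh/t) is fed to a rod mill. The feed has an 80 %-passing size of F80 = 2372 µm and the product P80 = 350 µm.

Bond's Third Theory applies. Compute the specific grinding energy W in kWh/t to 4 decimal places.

W = 4.5100 kWh/t

W = 10·Wi·(P80^(-½) − F80^(-½))
1/√350 = 0.053452;  1/√2372 = 0.020533
W = 10·13.7·(0.053452 − 0.020533) = 4.5100 kWh/t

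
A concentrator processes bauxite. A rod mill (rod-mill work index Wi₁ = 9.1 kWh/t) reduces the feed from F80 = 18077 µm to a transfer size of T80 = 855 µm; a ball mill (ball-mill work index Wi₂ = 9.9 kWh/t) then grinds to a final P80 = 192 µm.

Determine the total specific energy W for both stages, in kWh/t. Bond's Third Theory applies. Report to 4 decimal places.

Bond: W = 10·Wi·(1/√P80 − 1/√F80)
Stage 1 (18077→855 µm, Wi₁=9.1): W₁ = 10·9.1·(0.034199 − 0.007438) = 2.4353 kWh/t
Stage 2 (855→192 µm, Wi₂=9.9): W₂ = 10·9.9·(0.072169 − 0.034199) = 3.7590 kWh/t
W = W₁ + W₂ = 2.4353 + 3.7590 = 6.1943 kWh/t

W = 6.1943 kWh/t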